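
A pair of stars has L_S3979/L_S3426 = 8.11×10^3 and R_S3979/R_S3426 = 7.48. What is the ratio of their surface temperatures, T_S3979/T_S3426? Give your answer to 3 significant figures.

3.47

L ∝ R²T⁴ gives T ∝ (L/R²)^(1/4), so
T_S3979/T_S3426 = (8.11×10^3 / 7.48²)^(1/4) = (144.9)^(1/4) = 3.470.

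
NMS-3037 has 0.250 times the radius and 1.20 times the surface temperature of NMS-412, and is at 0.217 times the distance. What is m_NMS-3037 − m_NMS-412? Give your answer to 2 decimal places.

L_NMS-3037/L_NMS-412 = (0.250)²(1.20)⁴ = 0.1296.
F_NMS-3037/F_NMS-412 = (L_NMS-3037/L_NMS-412)/(d_NMS-3037/d_NMS-412)² = 0.1296/0.04709 = 2.752.
m_NMS-3037 − m_NMS-412 = −2.5 log₁₀(2.752) = -1.10.

-1.10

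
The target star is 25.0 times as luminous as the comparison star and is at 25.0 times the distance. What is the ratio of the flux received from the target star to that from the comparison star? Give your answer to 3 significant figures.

0.0400

F = L/(4πd²), so F_t/F_c = (L_t/L_c) / (d_t/d_c)²
= 25.0 / (25.0)² = 25.0 / 625.0 = 0.04000.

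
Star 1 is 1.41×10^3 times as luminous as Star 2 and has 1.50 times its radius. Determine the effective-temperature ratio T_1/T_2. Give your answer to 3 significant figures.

5.00

L ∝ R²T⁴ gives T ∝ (L/R²)^(1/4), so
T_1/T_2 = (1.41×10^3 / 1.50²)^(1/4) = (626.7)^(1/4) = 5.003.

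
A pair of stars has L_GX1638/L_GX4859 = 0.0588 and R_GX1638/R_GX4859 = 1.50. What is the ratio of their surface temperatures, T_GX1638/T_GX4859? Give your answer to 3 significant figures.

L ∝ R²T⁴ gives T ∝ (L/R²)^(1/4), so
T_GX1638/T_GX4859 = (0.0588 / 1.50²)^(1/4) = (0.02613)^(1/4) = 0.4021.

0.402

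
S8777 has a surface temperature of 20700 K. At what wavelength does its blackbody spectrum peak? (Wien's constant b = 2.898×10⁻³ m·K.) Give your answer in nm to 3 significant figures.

140 nm

λ_max = b/T = 2.898×10⁻³ / 20700 = 1.40×10^-7 m = 140.0 nm.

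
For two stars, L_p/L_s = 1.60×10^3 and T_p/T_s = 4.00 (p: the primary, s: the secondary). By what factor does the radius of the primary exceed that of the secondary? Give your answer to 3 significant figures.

L ∝ R²T⁴ gives R ∝ √L / T², so
R_p/R_s = √(1.60×10^3) / (4.00)² = 40.00 / 16.00 = 2.500.

2.50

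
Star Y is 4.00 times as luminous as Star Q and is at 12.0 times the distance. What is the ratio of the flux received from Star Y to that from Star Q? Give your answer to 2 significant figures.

0.028

F = L/(4πd²), so F_Y/F_Q = (L_Y/L_Q) / (d_Y/d_Q)²
= 4.00 / (12.0)² = 4.00 / 144.0 = 0.02778.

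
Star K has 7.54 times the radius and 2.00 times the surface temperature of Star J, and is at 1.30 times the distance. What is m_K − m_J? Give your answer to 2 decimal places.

-6.83

L_K/L_J = (7.54)²(2.00)⁴ = 909.6.
F_K/F_J = (L_K/L_J)/(d_K/d_J)² = 909.6/1.690 = 538.2.
m_K − m_J = −2.5 log₁₀(538.2) = -6.83.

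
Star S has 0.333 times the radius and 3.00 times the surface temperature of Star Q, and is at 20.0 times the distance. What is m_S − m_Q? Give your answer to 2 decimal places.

L_S/L_Q = (0.333)²(3.00)⁴ = 8.982.
F_S/F_Q = (L_S/L_Q)/(d_S/d_Q)² = 8.982/400.0 = 0.02246.
m_S − m_Q = −2.5 log₁₀(0.02246) = 4.12.

4.12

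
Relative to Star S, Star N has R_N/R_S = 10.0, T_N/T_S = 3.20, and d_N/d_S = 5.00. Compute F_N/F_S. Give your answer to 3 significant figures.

419

L_N/L_S = (R_N/R_S)²(T_N/T_S)⁴ = (10.0)² × (3.20)⁴ = 1.049×10^4.
F_N/F_S = (L_N/L_S)/(d_N/d_S)² = 1.049×10^4 / (5.00)² = 419.4.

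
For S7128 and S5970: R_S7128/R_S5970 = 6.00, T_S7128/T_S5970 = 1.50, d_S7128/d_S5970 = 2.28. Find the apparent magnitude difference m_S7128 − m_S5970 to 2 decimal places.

L_S7128/L_S5970 = (6.00)²(1.50)⁴ = 182.2.
F_S7128/F_S5970 = (L_S7128/L_S5970)/(d_S7128/d_S5970)² = 182.2/5.198 = 35.06.
m_S7128 − m_S5970 = −2.5 log₁₀(35.06) = -3.86.

-3.86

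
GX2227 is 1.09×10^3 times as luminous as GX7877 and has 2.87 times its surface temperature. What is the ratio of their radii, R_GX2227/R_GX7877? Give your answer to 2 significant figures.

4.0

L ∝ R²T⁴ gives R ∝ √L / T², so
R_GX2227/R_GX7877 = √(1.09×10^3) / (2.87)² = 33.02 / 8.237 = 4.008.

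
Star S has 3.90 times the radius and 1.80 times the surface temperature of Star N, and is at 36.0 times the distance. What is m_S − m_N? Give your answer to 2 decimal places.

L_S/L_N = (3.90)²(1.80)⁴ = 159.7.
F_S/F_N = (L_S/L_N)/(d_S/d_N)² = 159.7/1296 = 0.1232.
m_S − m_N = −2.5 log₁₀(0.1232) = 2.27.

2.27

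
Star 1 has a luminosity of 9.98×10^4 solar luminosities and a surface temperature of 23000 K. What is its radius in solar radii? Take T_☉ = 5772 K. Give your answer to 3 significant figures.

19.9 solar radii

R/R_☉ = √(L/L_☉) / (T/T_☉)² = √(9.98×10^4) / (3.985)²
       = 315.9 / 15.88 = 19.90.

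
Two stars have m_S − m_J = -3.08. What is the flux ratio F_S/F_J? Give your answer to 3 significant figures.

F_S/F_J = 10^(−(m_S − m_J)/2.5) = 10^(3.08/2.5) = 10^1.232 = 17.06.

17.1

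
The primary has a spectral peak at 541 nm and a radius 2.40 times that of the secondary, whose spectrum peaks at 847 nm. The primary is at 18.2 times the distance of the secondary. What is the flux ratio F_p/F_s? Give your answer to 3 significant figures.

Wien's law: T_p/T_s = λ_s/λ_p = 847/541 = 1.566.
L_p/L_s = (R_p/R_s)²(T_p/T_s)⁴ = (2.40)²(1.566)⁴ = 34.61.
F_p/F_s = (L_p/L_s)/(d_p/d_s)² = 34.61/(18.2)² = 0.1045.

0.104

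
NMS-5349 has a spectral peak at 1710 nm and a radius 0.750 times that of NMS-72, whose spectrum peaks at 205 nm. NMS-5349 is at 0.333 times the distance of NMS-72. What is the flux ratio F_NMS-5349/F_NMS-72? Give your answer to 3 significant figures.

0.00105

Wien's law: T_NMS-5349/T_NMS-72 = λ_NMS-72/λ_NMS-5349 = 205/1710 = 0.1199.
L_NMS-5349/L_NMS-72 = (R_NMS-5349/R_NMS-72)²(T_NMS-5349/T_NMS-72)⁴ = (0.750)²(0.1199)⁴ = 1.162×10^-4.
F_NMS-5349/F_NMS-72 = (L_NMS-5349/L_NMS-72)/(d_NMS-5349/d_NMS-72)² = 1.162×10^-4/(0.333)² = 0.001048.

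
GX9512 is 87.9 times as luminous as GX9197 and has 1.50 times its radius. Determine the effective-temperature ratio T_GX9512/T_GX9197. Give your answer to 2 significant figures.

L ∝ R²T⁴ gives T ∝ (L/R²)^(1/4), so
T_GX9512/T_GX9197 = (87.9 / 1.50²)^(1/4) = (39.07)^(1/4) = 2.500.

2.5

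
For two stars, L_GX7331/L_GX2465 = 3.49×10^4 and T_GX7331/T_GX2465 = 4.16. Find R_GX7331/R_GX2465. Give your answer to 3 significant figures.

L ∝ R²T⁴ gives R ∝ √L / T², so
R_GX7331/R_GX2465 = √(3.49×10^4) / (4.16)² = 186.8 / 17.31 = 10.80.

10.8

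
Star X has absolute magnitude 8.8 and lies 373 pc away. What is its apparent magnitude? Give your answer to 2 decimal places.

m = M + 5 log₁₀(d/10 pc) = 8.8 + 5 log₁₀(373/10)
  = 8.8 + 5 × 1.572 = 8.8 + 7.86 = 16.66.

16.66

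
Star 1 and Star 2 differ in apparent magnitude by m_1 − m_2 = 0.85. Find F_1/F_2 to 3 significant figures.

F_1/F_2 = 10^(−(m_1 − m_2)/2.5) = 10^(-0.85/2.5) = 10^-0.340 = 0.4571.

0.457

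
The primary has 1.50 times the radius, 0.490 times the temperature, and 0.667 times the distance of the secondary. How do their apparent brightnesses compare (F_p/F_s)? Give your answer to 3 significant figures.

0.292

L_p/L_s = (R_p/R_s)²(T_p/T_s)⁴ = (1.50)² × (0.490)⁴ = 0.1297.
F_p/F_s = (L_p/L_s)/(d_p/d_s)² = 0.1297 / (0.667)² = 0.2916.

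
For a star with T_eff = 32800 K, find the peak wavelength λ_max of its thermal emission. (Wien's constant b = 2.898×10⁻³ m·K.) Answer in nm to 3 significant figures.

λ_max = b/T = 2.898×10⁻³ / 32800 = 8.84×10^-8 m = 88.35 nm.

88.4 nm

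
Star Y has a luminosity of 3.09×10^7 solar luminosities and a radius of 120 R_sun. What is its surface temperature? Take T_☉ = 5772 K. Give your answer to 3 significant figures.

3.93×10^4 K

T/T_☉ = (L/L_☉)^(1/4) / (R/R_☉)^(1/2)
T = 5772 × (3.09×10^7)^(1/4) / √(120) = 5772 × 74.56 / 10.95 = 3.928×10^4 K.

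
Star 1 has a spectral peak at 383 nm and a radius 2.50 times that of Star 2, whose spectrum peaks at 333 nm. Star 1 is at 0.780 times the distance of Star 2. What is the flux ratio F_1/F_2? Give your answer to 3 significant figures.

5.87

Wien's law: T_1/T_2 = λ_2/λ_1 = 333/383 = 0.8695.
L_1/L_2 = (R_1/R_2)²(T_1/T_2)⁴ = (2.50)²(0.8695)⁴ = 3.572.
F_1/F_2 = (L_1/L_2)/(d_1/d_2)² = 3.572/(0.780)² = 5.870.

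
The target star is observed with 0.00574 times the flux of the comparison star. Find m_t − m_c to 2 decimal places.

5.60

m_t − m_c = −2.5 log₁₀(F_t/F_c) = −2.5 log₁₀(0.00574) = −2.5 × (-2.241) = 5.603.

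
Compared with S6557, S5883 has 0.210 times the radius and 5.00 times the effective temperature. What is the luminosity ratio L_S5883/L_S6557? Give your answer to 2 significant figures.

28

From the Stefan–Boltzmann law, L ∝ R²T⁴, so
L_S5883/L_S6557 = (R_S5883/R_S6557)² (T_S5883/T_S6557)⁴ = (0.210)² × (5.00)⁴ = 0.04410 × 625.0 = 27.56.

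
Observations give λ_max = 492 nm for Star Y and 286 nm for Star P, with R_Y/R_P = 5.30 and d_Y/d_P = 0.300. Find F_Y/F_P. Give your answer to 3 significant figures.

35.6

Wien's law: T_Y/T_P = λ_P/λ_Y = 286/492 = 0.5813.
L_Y/L_P = (R_Y/R_P)²(T_Y/T_P)⁴ = (5.30)²(0.5813)⁴ = 3.207.
F_Y/F_P = (L_Y/L_P)/(d_Y/d_P)² = 3.207/(0.300)² = 35.64.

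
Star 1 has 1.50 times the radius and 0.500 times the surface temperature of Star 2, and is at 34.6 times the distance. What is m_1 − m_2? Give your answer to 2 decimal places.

9.83

L_1/L_2 = (1.50)²(0.500)⁴ = 0.1406.
F_1/F_2 = (L_1/L_2)/(d_1/d_2)² = 0.1406/1197 = 1.175×10^-4.
m_1 − m_2 = −2.5 log₁₀(1.175×10^-4) = 9.83.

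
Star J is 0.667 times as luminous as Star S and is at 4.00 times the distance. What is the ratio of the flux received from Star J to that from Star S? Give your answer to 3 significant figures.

0.0417

F = L/(4πd²), so F_J/F_S = (L_J/L_S) / (d_J/d_S)²
= 0.667 / (4.00)² = 0.667 / 16.00 = 0.04169.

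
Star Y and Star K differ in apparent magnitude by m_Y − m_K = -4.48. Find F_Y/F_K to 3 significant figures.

61.9

F_Y/F_K = 10^(−(m_Y − m_K)/2.5) = 10^(4.48/2.5) = 10^1.792 = 61.94.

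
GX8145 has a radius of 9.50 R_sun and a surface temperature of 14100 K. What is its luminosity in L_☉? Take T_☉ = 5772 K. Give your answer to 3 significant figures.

3.21×10^3 L_☉

L/L_☉ = (R/R_☉)² (T/T_☉)⁴ = (9.50)² × (14100/5772)⁴
       = 90.25 × (2.443)⁴ = 90.25 × 35.61 = 3214.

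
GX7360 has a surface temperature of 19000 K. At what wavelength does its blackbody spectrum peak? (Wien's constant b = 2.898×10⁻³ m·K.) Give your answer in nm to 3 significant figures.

λ_max = b/T = 2.898×10⁻³ / 19000 = 1.53×10^-7 m = 152.5 nm.

153 nm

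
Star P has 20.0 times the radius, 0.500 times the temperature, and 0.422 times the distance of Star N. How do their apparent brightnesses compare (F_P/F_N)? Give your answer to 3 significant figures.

140

L_P/L_N = (R_P/R_N)²(T_P/T_N)⁴ = (20.0)² × (0.500)⁴ = 25.00.
F_P/F_N = (L_P/L_N)/(d_P/d_N)² = 25.00 / (0.422)² = 140.4.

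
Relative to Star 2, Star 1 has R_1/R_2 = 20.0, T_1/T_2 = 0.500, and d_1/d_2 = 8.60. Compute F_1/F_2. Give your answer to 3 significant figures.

0.338

L_1/L_2 = (R_1/R_2)²(T_1/T_2)⁴ = (20.0)² × (0.500)⁴ = 25.00.
F_1/F_2 = (L_1/L_2)/(d_1/d_2)² = 25.00 / (8.60)² = 0.3380.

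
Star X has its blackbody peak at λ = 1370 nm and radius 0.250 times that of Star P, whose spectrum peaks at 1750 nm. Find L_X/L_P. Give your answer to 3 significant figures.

Wien's law gives T ∝ 1/λ_max, so T_X/T_P = λ_P/λ_X = 1750/1370 = 1.277.
Then L ∝ R²T⁴ gives L_X/L_P = (0.250)² × (1.277)⁴ = 0.06250 × 2.662 = 0.1664.

0.166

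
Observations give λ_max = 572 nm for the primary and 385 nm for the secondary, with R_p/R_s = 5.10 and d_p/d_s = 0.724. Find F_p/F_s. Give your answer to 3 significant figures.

10.2

Wien's law: T_p/T_s = λ_s/λ_p = 385/572 = 0.6731.
L_p/L_s = (R_p/R_s)²(T_p/T_s)⁴ = (5.10)²(0.6731)⁴ = 5.338.
F_p/F_s = (L_p/L_s)/(d_p/d_s)² = 5.338/(0.724)² = 10.18.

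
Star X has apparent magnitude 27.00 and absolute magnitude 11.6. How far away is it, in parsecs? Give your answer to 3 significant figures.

m − M = 5 log₁₀(d/10 pc)
27.00 − (11.6) = 15.40 = 5 log₁₀(d/10)
d = 10 × 10^(15.40/5) = 10 × 10^3.080 = 1.202×10^4 pc.

1.20×10^4 pc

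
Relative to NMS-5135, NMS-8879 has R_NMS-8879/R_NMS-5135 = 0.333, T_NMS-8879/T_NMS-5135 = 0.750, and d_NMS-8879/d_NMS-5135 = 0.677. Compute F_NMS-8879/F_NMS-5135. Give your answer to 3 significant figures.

L_NMS-8879/L_NMS-5135 = (R_NMS-8879/R_NMS-5135)²(T_NMS-8879/T_NMS-5135)⁴ = (0.333)² × (0.750)⁴ = 0.03509.
F_NMS-8879/F_NMS-5135 = (L_NMS-8879/L_NMS-5135)/(d_NMS-8879/d_NMS-5135)² = 0.03509 / (0.677)² = 0.07655.

0.0766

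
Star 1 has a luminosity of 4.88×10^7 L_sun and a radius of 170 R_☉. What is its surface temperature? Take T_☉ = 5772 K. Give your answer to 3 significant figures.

T/T_☉ = (L/L_☉)^(1/4) / (R/R_☉)^(1/2)
T = 5772 × (4.88×10^7)^(1/4) / √(170) = 5772 × 83.58 / 13.04 = 3.700×10^4 K.

3.70×10^4 K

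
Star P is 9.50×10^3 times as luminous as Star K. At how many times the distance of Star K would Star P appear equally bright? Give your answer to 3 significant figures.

97.5

Equal flux requires L_P/d_P² = L_K/d_K², so d_P/d_K = √(L_P/L_K)
= √(9.50×10^3) = 97.47.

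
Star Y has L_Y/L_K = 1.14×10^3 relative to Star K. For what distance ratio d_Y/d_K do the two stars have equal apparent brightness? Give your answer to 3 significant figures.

33.8

Equal flux requires L_Y/d_Y² = L_K/d_K², so d_Y/d_K = √(L_Y/L_K)
= √(1.14×10^3) = 33.76.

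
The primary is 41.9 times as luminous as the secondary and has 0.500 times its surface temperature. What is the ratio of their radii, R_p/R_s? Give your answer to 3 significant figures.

L ∝ R²T⁴ gives R ∝ √L / T², so
R_p/R_s = √(41.9) / (0.500)² = 6.473 / 0.2500 = 25.89.

25.9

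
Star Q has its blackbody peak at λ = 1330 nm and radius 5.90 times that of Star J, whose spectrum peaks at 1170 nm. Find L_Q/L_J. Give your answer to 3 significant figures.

20.8

Wien's law gives T ∝ 1/λ_max, so T_Q/T_J = λ_J/λ_Q = 1170/1330 = 0.8797.
Then L ∝ R²T⁴ gives L_Q/L_J = (5.90)² × (0.8797)⁴ = 34.81 × 0.5989 = 20.85.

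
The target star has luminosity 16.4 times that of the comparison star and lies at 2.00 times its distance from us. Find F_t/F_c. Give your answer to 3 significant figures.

F = L/(4πd²), so F_t/F_c = (L_t/L_c) / (d_t/d_c)²
= 16.4 / (2.00)² = 16.4 / 4.000 = 4.100.

4.10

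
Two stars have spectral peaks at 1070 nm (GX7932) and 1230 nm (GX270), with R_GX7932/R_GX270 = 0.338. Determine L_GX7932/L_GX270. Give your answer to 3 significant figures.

0.199

Wien's law gives T ∝ 1/λ_max, so T_GX7932/T_GX270 = λ_GX270/λ_GX7932 = 1230/1070 = 1.150.
Then L ∝ R²T⁴ gives L_GX7932/L_GX270 = (0.338)² × (1.150)⁴ = 0.1142 × 1.746 = 0.1995.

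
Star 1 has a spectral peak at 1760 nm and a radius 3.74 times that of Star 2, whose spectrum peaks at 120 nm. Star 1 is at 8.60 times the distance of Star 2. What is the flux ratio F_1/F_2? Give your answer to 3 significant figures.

4.09×10^-6

Wien's law: T_1/T_2 = λ_2/λ_1 = 120/1760 = 0.06818.
L_1/L_2 = (R_1/R_2)²(T_1/T_2)⁴ = (3.74)²(0.06818)⁴ = 3.023×10^-4.
F_1/F_2 = (L_1/L_2)/(d_1/d_2)² = 3.023×10^-4/(8.60)² = 4.087×10^-6.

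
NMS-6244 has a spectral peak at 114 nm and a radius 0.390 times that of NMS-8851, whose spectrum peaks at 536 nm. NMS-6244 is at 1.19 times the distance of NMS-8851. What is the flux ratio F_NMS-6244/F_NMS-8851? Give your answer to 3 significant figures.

52.5

Wien's law: T_NMS-6244/T_NMS-8851 = λ_NMS-8851/λ_NMS-6244 = 536/114 = 4.702.
L_NMS-6244/L_NMS-8851 = (R_NMS-6244/R_NMS-8851)²(T_NMS-6244/T_NMS-8851)⁴ = (0.390)²(4.702)⁴ = 74.33.
F_NMS-6244/F_NMS-8851 = (L_NMS-6244/L_NMS-8851)/(d_NMS-6244/d_NMS-8851)² = 74.33/(1.19)² = 52.49.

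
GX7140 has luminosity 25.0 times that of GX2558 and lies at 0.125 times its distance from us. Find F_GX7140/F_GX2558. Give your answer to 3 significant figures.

F = L/(4πd²), so F_GX7140/F_GX2558 = (L_GX7140/L_GX2558) / (d_GX7140/d_GX2558)²
= 25.0 / (0.125)² = 25.0 / 0.01562 = 1600.

1.60×10^3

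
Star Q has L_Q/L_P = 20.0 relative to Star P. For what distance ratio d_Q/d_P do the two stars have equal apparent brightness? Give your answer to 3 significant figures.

4.47

Equal flux requires L_Q/d_Q² = L_P/d_P², so d_Q/d_P = √(L_Q/L_P)
= √(20.0) = 4.472.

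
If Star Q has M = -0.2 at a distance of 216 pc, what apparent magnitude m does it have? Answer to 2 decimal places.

m = M + 5 log₁₀(d/10 pc) = -0.2 + 5 log₁₀(216/10)
  = -0.2 + 5 × 1.334 = -0.2 + 6.67 = 6.47.

6.47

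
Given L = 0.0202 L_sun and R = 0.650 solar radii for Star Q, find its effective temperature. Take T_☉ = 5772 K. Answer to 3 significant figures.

T/T_☉ = (L/L_☉)^(1/4) / (R/R_☉)^(1/2)
T = 5772 × (0.0202)^(1/4) / √(0.650) = 5772 × 0.3770 / 0.8062 = 2699 K.

2.70×10^3 K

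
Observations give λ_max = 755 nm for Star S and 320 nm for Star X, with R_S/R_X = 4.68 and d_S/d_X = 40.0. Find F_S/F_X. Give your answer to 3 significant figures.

4.42×10^-4

Wien's law: T_S/T_X = λ_X/λ_S = 320/755 = 0.4238.
L_S/L_X = (R_S/R_X)²(T_S/T_X)⁴ = (4.68)²(0.4238)⁴ = 0.7068.
F_S/F_X = (L_S/L_X)/(d_S/d_X)² = 0.7068/(40.0)² = 4.418×10^-4.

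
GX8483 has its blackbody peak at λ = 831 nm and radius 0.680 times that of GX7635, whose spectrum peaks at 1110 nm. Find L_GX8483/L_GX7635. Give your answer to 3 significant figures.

1.47

Wien's law gives T ∝ 1/λ_max, so T_GX8483/T_GX7635 = λ_GX7635/λ_GX8483 = 1110/831 = 1.336.
Then L ∝ R²T⁴ gives L_GX8483/L_GX7635 = (0.680)² × (1.336)⁴ = 0.4624 × 3.183 = 1.472.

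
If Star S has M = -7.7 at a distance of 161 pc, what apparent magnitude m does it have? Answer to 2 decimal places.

m = M + 5 log₁₀(d/10 pc) = -7.7 + 5 log₁₀(161/10)
  = -7.7 + 5 × 1.207 = -7.7 + 6.03 = -1.67.

-1.67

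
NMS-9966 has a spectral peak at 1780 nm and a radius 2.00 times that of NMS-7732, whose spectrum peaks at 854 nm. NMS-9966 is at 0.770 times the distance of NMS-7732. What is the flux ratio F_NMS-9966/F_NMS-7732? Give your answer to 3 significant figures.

Wien's law: T_NMS-9966/T_NMS-7732 = λ_NMS-7732/λ_NMS-9966 = 854/1780 = 0.4798.
L_NMS-9966/L_NMS-7732 = (R_NMS-9966/R_NMS-7732)²(T_NMS-9966/T_NMS-7732)⁴ = (2.00)²(0.4798)⁴ = 0.2119.
F_NMS-9966/F_NMS-7732 = (L_NMS-9966/L_NMS-7732)/(d_NMS-9966/d_NMS-7732)² = 0.2119/(0.770)² = 0.3575.

0.357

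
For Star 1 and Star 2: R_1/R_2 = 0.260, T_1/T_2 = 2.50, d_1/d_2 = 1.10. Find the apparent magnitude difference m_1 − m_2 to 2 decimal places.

-0.85

L_1/L_2 = (0.260)²(2.50)⁴ = 2.641.
F_1/F_2 = (L_1/L_2)/(d_1/d_2)² = 2.641/1.210 = 2.182.
m_1 − m_2 = −2.5 log₁₀(2.182) = -0.85.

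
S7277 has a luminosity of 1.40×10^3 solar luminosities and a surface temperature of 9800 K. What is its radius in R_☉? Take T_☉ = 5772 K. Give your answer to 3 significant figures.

R/R_☉ = √(L/L_☉) / (T/T_☉)² = √(1.40×10^3) / (1.698)²
       = 37.42 / 2.883 = 12.98.

13.0 R_☉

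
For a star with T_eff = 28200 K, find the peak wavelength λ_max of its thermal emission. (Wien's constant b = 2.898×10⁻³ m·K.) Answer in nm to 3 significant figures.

103 nm

λ_max = b/T = 2.898×10⁻³ / 28200 = 1.03×10^-7 m = 102.8 nm.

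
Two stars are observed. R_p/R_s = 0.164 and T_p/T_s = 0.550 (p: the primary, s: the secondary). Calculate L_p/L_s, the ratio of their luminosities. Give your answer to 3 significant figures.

0.00246

From the Stefan–Boltzmann law, L ∝ R²T⁴, so
L_p/L_s = (R_p/R_s)² (T_p/T_s)⁴ = (0.164)² × (0.550)⁴ = 0.02690 × 0.09151 = 0.002461.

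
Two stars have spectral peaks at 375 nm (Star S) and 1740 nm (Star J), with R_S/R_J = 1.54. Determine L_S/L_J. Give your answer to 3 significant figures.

1.10×10^3

Wien's law gives T ∝ 1/λ_max, so T_S/T_J = λ_J/λ_S = 1740/375 = 4.640.
Then L ∝ R²T⁴ gives L_S/L_J = (1.54)² × (4.640)⁴ = 2.372 × 463.5 = 1099.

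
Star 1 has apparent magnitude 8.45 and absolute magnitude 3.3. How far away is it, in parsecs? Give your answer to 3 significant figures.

m − M = 5 log₁₀(d/10 pc)
8.45 − (3.3) = 5.15 = 5 log₁₀(d/10)
d = 10 × 10^(5.15/5) = 10 × 10^1.030 = 107.2 pc.

107 pc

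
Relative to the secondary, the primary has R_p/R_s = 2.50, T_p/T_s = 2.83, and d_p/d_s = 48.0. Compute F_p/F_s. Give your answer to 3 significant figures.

L_p/L_s = (R_p/R_s)²(T_p/T_s)⁴ = (2.50)² × (2.83)⁴ = 400.9.
F_p/F_s = (L_p/L_s)/(d_p/d_s)² = 400.9 / (48.0)² = 0.1740.

0.174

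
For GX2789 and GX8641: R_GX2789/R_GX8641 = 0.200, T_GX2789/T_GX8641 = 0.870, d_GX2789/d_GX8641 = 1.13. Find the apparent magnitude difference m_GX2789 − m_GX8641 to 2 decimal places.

L_GX2789/L_GX8641 = (0.200)²(0.870)⁴ = 0.02292.
F_GX2789/F_GX8641 = (L_GX2789/L_GX8641)/(d_GX2789/d_GX8641)² = 0.02292/1.277 = 0.01795.
m_GX2789 − m_GX8641 = −2.5 log₁₀(0.01795) = 4.37.

4.37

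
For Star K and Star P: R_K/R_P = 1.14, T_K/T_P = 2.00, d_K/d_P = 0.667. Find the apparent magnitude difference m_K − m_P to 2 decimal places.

-4.17

L_K/L_P = (1.14)²(2.00)⁴ = 20.79.
F_K/F_P = (L_K/L_P)/(d_K/d_P)² = 20.79/0.4449 = 46.74.
m_K − m_P = −2.5 log₁₀(46.74) = -4.17.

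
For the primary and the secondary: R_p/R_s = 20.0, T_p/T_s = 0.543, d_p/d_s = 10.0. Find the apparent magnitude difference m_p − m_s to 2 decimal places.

1.15

L_p/L_s = (20.0)²(0.543)⁴ = 34.77.
F_p/F_s = (L_p/L_s)/(d_p/d_s)² = 34.77/100.0 = 0.3477.
m_p − m_s = −2.5 log₁₀(0.3477) = 1.15.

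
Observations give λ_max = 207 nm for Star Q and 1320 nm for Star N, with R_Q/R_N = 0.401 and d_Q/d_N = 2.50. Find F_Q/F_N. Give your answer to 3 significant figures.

Wien's law: T_Q/T_N = λ_N/λ_Q = 1320/207 = 6.377.
L_Q/L_N = (R_Q/R_N)²(T_Q/T_N)⁴ = (0.401)²(6.377)⁴ = 265.9.
F_Q/F_N = (L_Q/L_N)/(d_Q/d_N)² = 265.9/(2.50)² = 42.54.

42.5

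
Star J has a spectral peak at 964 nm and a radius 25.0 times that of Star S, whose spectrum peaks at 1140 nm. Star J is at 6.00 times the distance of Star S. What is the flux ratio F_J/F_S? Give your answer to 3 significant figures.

Wien's law: T_J/T_S = λ_S/λ_J = 1140/964 = 1.183.
L_J/L_S = (R_J/R_S)²(T_J/T_S)⁴ = (25.0)²(1.183)⁴ = 1222.
F_J/F_S = (L_J/L_S)/(d_J/d_S)² = 1222/(6.00)² = 33.95.

34.0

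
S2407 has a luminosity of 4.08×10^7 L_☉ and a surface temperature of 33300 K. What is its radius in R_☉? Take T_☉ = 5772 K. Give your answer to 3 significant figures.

192 R_☉

R/R_☉ = √(L/L_☉) / (T/T_☉)² = √(4.08×10^7) / (5.769)²
       = 6387 / 33.28 = 191.9.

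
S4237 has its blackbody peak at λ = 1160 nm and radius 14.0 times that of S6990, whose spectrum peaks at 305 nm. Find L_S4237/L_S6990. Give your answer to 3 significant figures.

0.937

Wien's law gives T ∝ 1/λ_max, so T_S4237/T_S6990 = λ_S6990/λ_S4237 = 305/1160 = 0.2629.
Then L ∝ R²T⁴ gives L_S4237/L_S6990 = (14.0)² × (0.2629)⁴ = 196.0 × 0.004779 = 0.9367.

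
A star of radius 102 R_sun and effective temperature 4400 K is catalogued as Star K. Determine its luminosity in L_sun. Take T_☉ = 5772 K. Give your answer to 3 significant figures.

L/L_☉ = (R/R_☉)² (T/T_☉)⁴ = (102)² × (4400/5772)⁴
       = 1.040×10^4 × (0.7623)⁴ = 1.040×10^4 × 0.3377 = 3513.

3.51×10^3 L_sun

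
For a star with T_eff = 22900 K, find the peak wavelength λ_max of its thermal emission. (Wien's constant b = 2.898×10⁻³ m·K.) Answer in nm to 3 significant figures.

127 nm

λ_max = b/T = 2.898×10⁻³ / 22900 = 1.27×10^-7 m = 126.6 nm.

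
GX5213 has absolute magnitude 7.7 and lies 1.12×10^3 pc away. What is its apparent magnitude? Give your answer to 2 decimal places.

m = M + 5 log₁₀(d/10 pc) = 7.7 + 5 log₁₀(1.12×10^3/10)
  = 7.7 + 5 × 2.049 = 7.7 + 10.25 = 17.95.

17.95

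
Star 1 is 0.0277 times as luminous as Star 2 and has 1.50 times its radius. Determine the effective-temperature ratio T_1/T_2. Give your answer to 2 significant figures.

L ∝ R²T⁴ gives T ∝ (L/R²)^(1/4), so
T_1/T_2 = (0.0277 / 1.50²)^(1/4) = (0.01231)^(1/4) = 0.3331.

0.33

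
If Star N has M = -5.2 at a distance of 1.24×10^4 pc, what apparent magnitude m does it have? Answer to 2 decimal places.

10.27

m = M + 5 log₁₀(d/10 pc) = -5.2 + 5 log₁₀(1.24×10^4/10)
  = -5.2 + 5 × 3.093 = -5.2 + 15.47 = 10.27.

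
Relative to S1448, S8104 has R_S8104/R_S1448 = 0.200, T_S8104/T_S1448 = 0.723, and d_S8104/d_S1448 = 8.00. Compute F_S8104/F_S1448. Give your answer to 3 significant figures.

1.71×10^-4

L_S8104/L_S1448 = (R_S8104/R_S1448)²(T_S8104/T_S1448)⁴ = (0.200)² × (0.723)⁴ = 0.01093.
F_S8104/F_S1448 = (L_S8104/L_S1448)/(d_S8104/d_S1448)² = 0.01093 / (8.00)² = 1.708×10^-4.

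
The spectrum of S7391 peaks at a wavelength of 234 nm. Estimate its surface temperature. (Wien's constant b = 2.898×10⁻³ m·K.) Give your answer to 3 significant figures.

1.24×10^4 K

T = b/λ_max = 2.898×10⁻³ / (234×10⁻⁹) = 1.238×10^4 K.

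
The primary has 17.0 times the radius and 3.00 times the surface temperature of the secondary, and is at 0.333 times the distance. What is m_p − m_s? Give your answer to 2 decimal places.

-13.31

L_p/L_s = (17.0)²(3.00)⁴ = 2.341×10^4.
F_p/F_s = (L_p/L_s)/(d_p/d_s)² = 2.341×10^4/0.1109 = 2.111×10^5.
m_p − m_s = −2.5 log₁₀(2.111×10^5) = -13.31.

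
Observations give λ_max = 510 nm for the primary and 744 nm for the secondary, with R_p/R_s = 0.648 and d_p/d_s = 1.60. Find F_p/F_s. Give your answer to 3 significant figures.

Wien's law: T_p/T_s = λ_s/λ_p = 744/510 = 1.459.
L_p/L_s = (R_p/R_s)²(T_p/T_s)⁴ = (0.648)²(1.459)⁴ = 1.902.
F_p/F_s = (L_p/L_s)/(d_p/d_s)² = 1.902/(1.60)² = 0.7429.

0.743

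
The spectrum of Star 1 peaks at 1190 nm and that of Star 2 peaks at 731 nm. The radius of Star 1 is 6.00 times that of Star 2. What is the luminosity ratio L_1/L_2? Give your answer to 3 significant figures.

5.13

Wien's law gives T ∝ 1/λ_max, so T_1/T_2 = λ_2/λ_1 = 731/1190 = 0.6143.
Then L ∝ R²T⁴ gives L_1/L_2 = (6.00)² × (0.6143)⁴ = 36.00 × 0.1424 = 5.126.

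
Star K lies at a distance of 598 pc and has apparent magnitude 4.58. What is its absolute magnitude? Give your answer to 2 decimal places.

-4.30

M = m − 5 log₁₀(d/10 pc) = 4.58 − 5 log₁₀(598/10)
  = 4.58 − 5 × 1.777 = 4.58 − 8.88 = -4.30.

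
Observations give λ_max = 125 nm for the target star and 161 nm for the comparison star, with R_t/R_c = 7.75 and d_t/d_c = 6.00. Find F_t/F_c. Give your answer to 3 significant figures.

4.59

Wien's law: T_t/T_c = λ_c/λ_t = 161/125 = 1.288.
L_t/L_c = (R_t/R_c)²(T_t/T_c)⁴ = (7.75)²(1.288)⁴ = 165.3.
F_t/F_c = (L_t/L_c)/(d_t/d_c)² = 165.3/(6.00)² = 4.592.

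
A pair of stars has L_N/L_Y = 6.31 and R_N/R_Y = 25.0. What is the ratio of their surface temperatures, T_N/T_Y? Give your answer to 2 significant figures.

L ∝ R²T⁴ gives T ∝ (L/R²)^(1/4), so
T_N/T_Y = (6.31 / 25.0²)^(1/4) = (0.01010)^(1/4) = 0.3170.

0.32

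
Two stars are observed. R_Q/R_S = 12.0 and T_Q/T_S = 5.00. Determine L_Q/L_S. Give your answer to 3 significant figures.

From the Stefan–Boltzmann law, L ∝ R²T⁴, so
L_Q/L_S = (R_Q/R_S)² (T_Q/T_S)⁴ = (12.0)² × (5.00)⁴ = 144.0 × 625.0 = 9.000×10^4.

9.00×10^4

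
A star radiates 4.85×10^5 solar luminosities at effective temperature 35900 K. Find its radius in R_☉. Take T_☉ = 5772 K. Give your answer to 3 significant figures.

18.0 R_☉

R/R_☉ = √(L/L_☉) / (T/T_☉)² = √(4.85×10^5) / (6.220)²
       = 696.4 / 38.68 = 18.00.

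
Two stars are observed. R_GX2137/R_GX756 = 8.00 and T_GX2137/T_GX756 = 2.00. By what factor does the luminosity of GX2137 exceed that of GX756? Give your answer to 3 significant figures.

From the Stefan–Boltzmann law, L ∝ R²T⁴, so
L_GX2137/L_GX756 = (R_GX2137/R_GX756)² (T_GX2137/T_GX756)⁴ = (8.00)² × (2.00)⁴ = 64.00 × 16.00 = 1024.

1.02×10^3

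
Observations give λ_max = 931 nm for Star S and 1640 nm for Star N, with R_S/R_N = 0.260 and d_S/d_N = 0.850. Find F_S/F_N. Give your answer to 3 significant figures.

0.901

Wien's law: T_S/T_N = λ_N/λ_S = 1640/931 = 1.762.
L_S/L_N = (R_S/R_N)²(T_S/T_N)⁴ = (0.260)²(1.762)⁴ = 0.6509.
F_S/F_N = (L_S/L_N)/(d_S/d_N)² = 0.6509/(0.850)² = 0.9009.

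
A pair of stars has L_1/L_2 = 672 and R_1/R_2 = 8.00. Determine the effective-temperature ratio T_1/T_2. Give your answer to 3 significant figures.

L ∝ R²T⁴ gives T ∝ (L/R²)^(1/4), so
T_1/T_2 = (672 / 8.00²)^(1/4) = (10.50)^(1/4) = 1.800.

1.80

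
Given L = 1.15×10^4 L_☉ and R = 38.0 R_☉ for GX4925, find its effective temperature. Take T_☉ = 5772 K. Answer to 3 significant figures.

9.70×10^3 K

T/T_☉ = (L/L_☉)^(1/4) / (R/R_☉)^(1/2)
T = 5772 × (1.15×10^4)^(1/4) / √(38.0) = 5772 × 10.36 / 6.164 = 9696 K.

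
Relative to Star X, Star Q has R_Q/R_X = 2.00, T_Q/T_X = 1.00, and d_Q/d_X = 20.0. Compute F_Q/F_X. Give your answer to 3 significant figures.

0.0100

L_Q/L_X = (R_Q/R_X)²(T_Q/T_X)⁴ = (2.00)² × (1.00)⁴ = 4.000.
F_Q/F_X = (L_Q/L_X)/(d_Q/d_X)² = 4.000 / (20.0)² = 0.01000.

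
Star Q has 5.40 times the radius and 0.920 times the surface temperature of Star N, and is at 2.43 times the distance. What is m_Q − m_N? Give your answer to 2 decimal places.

-1.37

L_Q/L_N = (5.40)²(0.920)⁴ = 20.89.
F_Q/F_N = (L_Q/L_N)/(d_Q/d_N)² = 20.89/5.905 = 3.538.
m_Q − m_N = −2.5 log₁₀(3.538) = -1.37.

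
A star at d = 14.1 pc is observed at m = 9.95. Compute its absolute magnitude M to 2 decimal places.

9.20

M = m − 5 log₁₀(d/10 pc) = 9.95 − 5 log₁₀(14.1/10)
  = 9.95 − 5 × 0.149 = 9.95 − 0.75 = 9.20.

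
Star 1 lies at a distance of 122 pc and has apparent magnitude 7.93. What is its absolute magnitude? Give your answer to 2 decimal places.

2.50

M = m − 5 log₁₀(d/10 pc) = 7.93 − 5 log₁₀(122/10)
  = 7.93 − 5 × 1.086 = 7.93 − 5.43 = 2.50.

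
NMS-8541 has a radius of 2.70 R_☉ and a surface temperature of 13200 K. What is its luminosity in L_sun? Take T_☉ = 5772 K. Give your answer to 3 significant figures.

L/L_☉ = (R/R_☉)² (T/T_☉)⁴ = (2.70)² × (13200/5772)⁴
       = 7.290 × (2.287)⁴ = 7.290 × 27.35 = 199.4.

199 L_sun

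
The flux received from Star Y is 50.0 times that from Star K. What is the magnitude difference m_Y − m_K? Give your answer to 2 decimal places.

m_Y − m_K = −2.5 log₁₀(F_Y/F_K) = −2.5 log₁₀(50.0) = −2.5 × (1.699) = -4.247.

-4.25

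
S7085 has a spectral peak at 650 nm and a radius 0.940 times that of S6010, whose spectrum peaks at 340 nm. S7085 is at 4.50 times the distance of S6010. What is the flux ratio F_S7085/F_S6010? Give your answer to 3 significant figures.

0.00327

Wien's law: T_S7085/T_S6010 = λ_S6010/λ_S7085 = 340/650 = 0.5231.
L_S7085/L_S6010 = (R_S7085/R_S6010)²(T_S7085/T_S6010)⁴ = (0.940)²(0.5231)⁴ = 0.06615.
F_S7085/F_S6010 = (L_S7085/L_S6010)/(d_S7085/d_S6010)² = 0.06615/(4.50)² = 0.003267.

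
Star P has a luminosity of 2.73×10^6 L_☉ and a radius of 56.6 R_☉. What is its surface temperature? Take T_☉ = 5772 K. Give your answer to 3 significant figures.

3.12×10^4 K

T/T_☉ = (L/L_☉)^(1/4) / (R/R_☉)^(1/2)
T = 5772 × (2.73×10^6)^(1/4) / √(56.6) = 5772 × 40.65 / 7.523 = 3.119×10^4 K.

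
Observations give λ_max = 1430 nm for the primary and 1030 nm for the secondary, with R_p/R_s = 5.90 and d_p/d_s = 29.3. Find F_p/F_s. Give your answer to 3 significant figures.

0.0109

Wien's law: T_p/T_s = λ_s/λ_p = 1030/1430 = 0.7203.
L_p/L_s = (R_p/R_s)²(T_p/T_s)⁴ = (5.90)²(0.7203)⁴ = 9.369.
F_p/F_s = (L_p/L_s)/(d_p/d_s)² = 9.369/(29.3)² = 0.01091.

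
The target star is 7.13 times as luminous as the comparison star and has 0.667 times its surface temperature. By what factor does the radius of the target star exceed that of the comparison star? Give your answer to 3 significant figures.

6.00

L ∝ R²T⁴ gives R ∝ √L / T², so
R_t/R_c = √(7.13) / (0.667)² = 2.670 / 0.4449 = 6.002.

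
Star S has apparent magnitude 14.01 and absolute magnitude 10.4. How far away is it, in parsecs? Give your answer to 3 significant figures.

m − M = 5 log₁₀(d/10 pc)
14.01 − (10.4) = 3.61 = 5 log₁₀(d/10)
d = 10 × 10^(3.61/5) = 10 × 10^0.722 = 52.72 pc.

52.7 pc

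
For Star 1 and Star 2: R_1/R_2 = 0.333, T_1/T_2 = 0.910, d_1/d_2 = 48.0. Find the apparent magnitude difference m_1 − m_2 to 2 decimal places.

11.20

L_1/L_2 = (0.333)²(0.910)⁴ = 0.07604.
F_1/F_2 = (L_1/L_2)/(d_1/d_2)² = 0.07604/2304 = 3.300×10^-5.
m_1 − m_2 = −2.5 log₁₀(3.300×10^-5) = 11.20.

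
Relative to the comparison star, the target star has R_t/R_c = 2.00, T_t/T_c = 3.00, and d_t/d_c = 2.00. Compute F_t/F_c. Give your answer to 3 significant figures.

81.0

L_t/L_c = (R_t/R_c)²(T_t/T_c)⁴ = (2.00)² × (3.00)⁴ = 324.0.
F_t/F_c = (L_t/L_c)/(d_t/d_c)² = 324.0 / (2.00)² = 81.00.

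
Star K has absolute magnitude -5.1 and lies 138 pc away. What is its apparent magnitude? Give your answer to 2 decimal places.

0.60

m = M + 5 log₁₀(d/10 pc) = -5.1 + 5 log₁₀(138/10)
  = -5.1 + 5 × 1.140 = -5.1 + 5.70 = 0.60.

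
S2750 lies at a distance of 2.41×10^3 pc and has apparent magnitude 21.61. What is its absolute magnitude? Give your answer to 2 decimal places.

M = m − 5 log₁₀(d/10 pc) = 21.61 − 5 log₁₀(2.41×10^3/10)
  = 21.61 − 5 × 2.382 = 21.61 − 11.91 = 9.70.

9.70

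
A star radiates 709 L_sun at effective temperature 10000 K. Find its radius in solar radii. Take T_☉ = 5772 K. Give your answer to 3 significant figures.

8.87 solar radii

R/R_☉ = √(L/L_☉) / (T/T_☉)² = √(709) / (1.733)²
       = 26.63 / 3.002 = 8.871.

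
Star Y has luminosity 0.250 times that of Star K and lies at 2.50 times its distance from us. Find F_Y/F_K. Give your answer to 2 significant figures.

0.040

F = L/(4πd²), so F_Y/F_K = (L_Y/L_K) / (d_Y/d_K)²
= 0.250 / (2.50)² = 0.250 / 6.250 = 0.04000.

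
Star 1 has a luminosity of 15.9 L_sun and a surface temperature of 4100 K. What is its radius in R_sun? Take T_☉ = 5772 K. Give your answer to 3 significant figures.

R/R_☉ = √(L/L_☉) / (T/T_☉)² = √(15.9) / (0.7103)²
       = 3.987 / 0.5046 = 7.903.

7.90 R_sun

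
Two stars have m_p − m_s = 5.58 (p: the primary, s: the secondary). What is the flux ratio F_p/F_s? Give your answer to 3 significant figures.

F_p/F_s = 10^(−(m_p − m_s)/2.5) = 10^(-5.58/2.5) = 10^-2.232 = 0.005861.

0.00586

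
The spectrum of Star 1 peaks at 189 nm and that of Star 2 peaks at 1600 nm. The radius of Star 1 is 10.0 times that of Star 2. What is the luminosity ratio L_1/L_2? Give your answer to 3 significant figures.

Wien's law gives T ∝ 1/λ_max, so T_1/T_2 = λ_2/λ_1 = 1600/189 = 8.466.
Then L ∝ R²T⁴ gives L_1/L_2 = (10.0)² × (8.466)⁴ = 100.0 × 5136 = 5.136×10^5.

5.14×10^5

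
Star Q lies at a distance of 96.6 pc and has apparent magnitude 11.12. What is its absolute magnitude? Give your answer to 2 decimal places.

6.20

M = m − 5 log₁₀(d/10 pc) = 11.12 − 5 log₁₀(96.6/10)
  = 11.12 − 5 × 0.985 = 11.12 − 4.92 = 6.20.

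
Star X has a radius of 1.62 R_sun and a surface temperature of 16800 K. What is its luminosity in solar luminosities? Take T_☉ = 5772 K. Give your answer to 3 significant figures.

188 solar luminosities

L/L_☉ = (R/R_☉)² (T/T_☉)⁴ = (1.62)² × (16800/5772)⁴
       = 2.624 × (2.911)⁴ = 2.624 × 71.77 = 188.3.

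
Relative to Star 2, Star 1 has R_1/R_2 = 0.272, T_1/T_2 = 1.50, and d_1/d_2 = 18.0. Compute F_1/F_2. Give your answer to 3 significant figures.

0.00116

L_1/L_2 = (R_1/R_2)²(T_1/T_2)⁴ = (0.272)² × (1.50)⁴ = 0.3745.
F_1/F_2 = (L_1/L_2)/(d_1/d_2)² = 0.3745 / (18.0)² = 0.001156.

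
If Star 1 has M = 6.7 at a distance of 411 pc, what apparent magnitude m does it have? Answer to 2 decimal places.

14.77

m = M + 5 log₁₀(d/10 pc) = 6.7 + 5 log₁₀(411/10)
  = 6.7 + 5 × 1.614 = 6.7 + 8.07 = 14.77.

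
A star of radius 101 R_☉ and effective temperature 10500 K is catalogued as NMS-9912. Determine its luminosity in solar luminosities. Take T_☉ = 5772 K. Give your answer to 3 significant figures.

L/L_☉ = (R/R_☉)² (T/T_☉)⁴ = (101)² × (10500/5772)⁴
       = 1.020×10^4 × (1.819)⁴ = 1.020×10^4 × 10.95 = 1.117×10^5.

1.12×10^5 solar luminosities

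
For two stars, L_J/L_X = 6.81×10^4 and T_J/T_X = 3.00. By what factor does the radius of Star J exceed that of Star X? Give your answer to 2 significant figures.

29

L ∝ R²T⁴ gives R ∝ √L / T², so
R_J/R_X = √(6.81×10^4) / (3.00)² = 261.0 / 9.000 = 29.00.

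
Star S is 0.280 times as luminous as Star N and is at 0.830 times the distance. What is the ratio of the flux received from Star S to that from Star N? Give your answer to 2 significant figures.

0.41

F = L/(4πd²), so F_S/F_N = (L_S/L_N) / (d_S/d_N)²
= 0.280 / (0.830)² = 0.280 / 0.6889 = 0.4064.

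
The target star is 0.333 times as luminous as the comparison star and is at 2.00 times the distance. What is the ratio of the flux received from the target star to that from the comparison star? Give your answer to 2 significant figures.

0.083

F = L/(4πd²), so F_t/F_c = (L_t/L_c) / (d_t/d_c)²
= 0.333 / (2.00)² = 0.333 / 4.000 = 0.08325.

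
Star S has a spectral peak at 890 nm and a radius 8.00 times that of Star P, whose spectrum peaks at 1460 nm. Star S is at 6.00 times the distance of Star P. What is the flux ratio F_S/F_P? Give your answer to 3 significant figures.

Wien's law: T_S/T_P = λ_P/λ_S = 1460/890 = 1.640.
L_S/L_P = (R_S/R_P)²(T_S/T_P)⁴ = (8.00)²(1.640)⁴ = 463.5.
F_S/F_P = (L_S/L_P)/(d_S/d_P)² = 463.5/(6.00)² = 12.87.

12.9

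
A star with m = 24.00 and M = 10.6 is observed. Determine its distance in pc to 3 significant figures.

4.79×10^3 pc

m − M = 5 log₁₀(d/10 pc)
24.00 − (10.6) = 13.40 = 5 log₁₀(d/10)
d = 10 × 10^(13.40/5) = 10 × 10^2.680 = 4786 pc.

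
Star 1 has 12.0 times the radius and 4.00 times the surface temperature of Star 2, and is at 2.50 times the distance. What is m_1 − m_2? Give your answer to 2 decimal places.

L_1/L_2 = (12.0)²(4.00)⁴ = 3.686×10^4.
F_1/F_2 = (L_1/L_2)/(d_1/d_2)² = 3.686×10^4/6.250 = 5898.
m_1 − m_2 = −2.5 log₁₀(5898) = -9.43.

-9.43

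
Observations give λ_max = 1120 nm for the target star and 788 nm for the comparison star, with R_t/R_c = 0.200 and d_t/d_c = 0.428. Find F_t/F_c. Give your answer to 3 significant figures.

Wien's law: T_t/T_c = λ_c/λ_t = 788/1120 = 0.7036.
L_t/L_c = (R_t/R_c)²(T_t/T_c)⁴ = (0.200)²(0.7036)⁴ = 0.009802.
F_t/F_c = (L_t/L_c)/(d_t/d_c)² = 0.009802/(0.428)² = 0.05351.

0.0535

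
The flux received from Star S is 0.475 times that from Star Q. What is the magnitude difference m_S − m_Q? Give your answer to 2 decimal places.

m_S − m_Q = −2.5 log₁₀(F_S/F_Q) = −2.5 log₁₀(0.475) = −2.5 × (-0.323) = 0.808.

0.81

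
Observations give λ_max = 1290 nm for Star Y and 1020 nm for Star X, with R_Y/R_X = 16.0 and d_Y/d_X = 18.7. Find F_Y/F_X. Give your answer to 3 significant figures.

Wien's law: T_Y/T_X = λ_X/λ_Y = 1020/1290 = 0.7907.
L_Y/L_X = (R_Y/R_X)²(T_Y/T_X)⁴ = (16.0)²(0.7907)⁴ = 100.1.
F_Y/F_X = (L_Y/L_X)/(d_Y/d_X)² = 100.1/(18.7)² = 0.2862.

0.286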